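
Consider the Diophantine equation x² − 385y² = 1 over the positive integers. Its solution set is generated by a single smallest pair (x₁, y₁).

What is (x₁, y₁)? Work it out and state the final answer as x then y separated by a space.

95831 4884

d=385: √d = [19; 1,1,1,1,1,…,1,1,38] (ℓ=16, even), read p_15/q_15
step 0: (19, 1)  from 19·(1,0) + (0,1)
…
step 4: (98, 5)  from 1·(59,3) + (39,2)
step 5: (157, 8)  from 1·(98,5) + (59,3)
…
step 7: (726, 37)  from 1·(569,29) + (157,8)
…
step 14: (59551, 3035)  from 1·(36280,1849) + (23271,1186)
step 15: (95831, 4884)  from 1·(59551,3035) + (36280,1849)
→ (95831, 4884).  Check: 95831²=9183580561, 385·4884²=9183580560, difference 1.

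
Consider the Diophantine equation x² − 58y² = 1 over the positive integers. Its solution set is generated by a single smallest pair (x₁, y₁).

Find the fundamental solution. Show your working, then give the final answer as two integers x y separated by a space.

19603 2574

√58 = [7; 1,1,1,1,1,1,14, …], period ℓ=7 (odd) → k=13
k=0  a_k=7  p_k/q_k = 7/1
k=1  a_k=1  p_k/q_k = 8/1
k=2  a_k=1  p_k/q_k = 15/2
k=3  a_k=1  p_k/q_k = 23/3
k=4  a_k=1  p_k/q_k = 38/5
k=5  a_k=1  p_k/q_k = 61/8
k=6  a_k=1  p_k/q_k = 99/13
k=7  a_k=14  p_k/q_k = 1447/190
k=8  a_k=1  p_k/q_k = 1546/203
k=9  a_k=1  p_k/q_k = 2993/393
k=10  a_k=1  p_k/q_k = 4539/596
k=11  a_k=1  p_k/q_k = 7532/989
k=12  a_k=1  p_k/q_k = 12071/1585
k=13  a_k=1  p_k/q_k = 19603/2574
fundamental: x₁=19603, y₁=2574  (since 384277609 − 58·6625476 = 1)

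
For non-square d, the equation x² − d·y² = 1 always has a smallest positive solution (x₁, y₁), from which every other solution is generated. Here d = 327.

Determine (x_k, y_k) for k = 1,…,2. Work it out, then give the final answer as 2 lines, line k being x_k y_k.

217 12
94177 5208

d=327: √d = [18; 12,36] (ℓ=2, even), read p_1/q_1
a_0=18:  p_0=18·1+0=18,  q_0=18·0+1=1
a_1=12:  p_1=12·18+1=217,  q_1=12·1+0=12
→ (217, 12).  Check: 217²=47089, 327·12²=47088, difference 1.
(x_2, y_2) = (217·217 + 327·12·12, 217·12 + 12·217) = (94177, 5208)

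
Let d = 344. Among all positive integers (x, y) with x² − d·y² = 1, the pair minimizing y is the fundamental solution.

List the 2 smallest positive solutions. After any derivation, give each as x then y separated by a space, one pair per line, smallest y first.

√344 → a₀=18, period (1,1,4,1,3,1,4,1,1,36); ℓ=10 even so k=9
a_0=18:  p_0=18·1+0=18,  q_0=18·0+1=1
…
a_2=1:  p_2=1·19+18=37,  q_2=1·1+1=2
a_3=4:  p_3=4·37+19=167,  q_3=4·2+1=9
…
a_6=1:  p_6=1·779+204=983,  q_6=1·42+11=53
a_7=4:  p_7=4·983+779=4711,  q_7=4·53+42=254
a_8=1:  p_8=1·4711+983=5694,  q_8=1·254+53=307
a_9=1:  p_9=1·5694+4711=10405,  q_9=1·307+254=561
→ (10405, 561).  Check: 10405²=108264025, 344·561²=108264024, difference 1.
n=2: (10405,561)∘(10405,561) = (10405·10405+344·561·561, 10405·561+561·10405) = (216528049,11674410)

10405 561
216528049 11674410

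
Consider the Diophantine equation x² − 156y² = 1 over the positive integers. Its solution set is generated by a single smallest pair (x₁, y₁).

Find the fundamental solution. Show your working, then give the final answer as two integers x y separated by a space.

25 2

√156 = [12; 2,24, …], period ℓ=2 (even) → k=1
i=0: a=12 ⇒ p=12, q=1
i=1: a=2 ⇒ p=25, q=2
→ (25, 2).  Check: 25²=625, 156·2²=624, difference 1.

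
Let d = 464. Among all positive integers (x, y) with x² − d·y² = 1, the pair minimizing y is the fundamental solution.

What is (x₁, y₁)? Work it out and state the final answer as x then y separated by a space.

√464 = [21; 1,1,5,1,1,1,5,1,1,42, …], period ℓ=10 (even) → k=9
step 0: (21, 1)  from 21·(1,0) + (0,1)
step 1: (22, 1)  from 1·(21,1) + (1,0)
…
step 3: (237, 11)  from 5·(43,2) + (22,1)
step 4: (280, 13)  from 1·(237,11) + (43,2)
…
step 6: (797, 37)  from 1·(517,24) + (280,13)
step 7: (4502, 209)  from 5·(797,37) + (517,24)
step 8: (5299, 246)  from 1·(4502,209) + (797,37)
step 9: (9801, 455)  from 1·(5299,246) + (4502,209)
fundamental: x₁=9801, y₁=455  (since 96059601 − 464·207025 = 1)

9801 455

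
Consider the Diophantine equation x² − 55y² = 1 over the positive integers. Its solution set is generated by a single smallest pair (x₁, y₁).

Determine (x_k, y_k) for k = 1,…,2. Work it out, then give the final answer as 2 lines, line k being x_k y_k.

89 12
15841 2136

[7; 2,2,2,14] for √55; ℓ=4 ⇒ convergent index 3
i=0: a=7 ⇒ p=7, q=1
i=1: a=2 ⇒ p=15, q=2
i=2: a=2 ⇒ p=37, q=5
i=3: a=2 ⇒ p=89, q=12
fundamental: x₁=89, y₁=12  (since 7921 − 55·144 = 1)
(89+12√55)^2 = 15841 + 2136√55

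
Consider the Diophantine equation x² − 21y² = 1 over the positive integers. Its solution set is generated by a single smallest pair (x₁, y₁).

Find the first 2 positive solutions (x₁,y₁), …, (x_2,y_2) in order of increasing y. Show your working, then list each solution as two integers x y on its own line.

55 12
6049 1320

d=21: √d = [4; 1,1,2,1,1,8] (ℓ=6, even), read p_5/q_5
a_0=4:  p_0=4·1+0=4,  q_0=4·0+1=1
a_1=1:  p_1=1·4+1=5,  q_1=1·1+0=1
a_2=1:  p_2=1·5+4=9,  q_2=1·1+1=2
a_3=2:  p_3=2·9+5=23,  q_3=2·2+1=5
a_4=1:  p_4=1·23+9=32,  q_4=1·5+2=7
a_5=1:  p_5=1·32+23=55,  q_5=1·7+5=12
fundamental: x₁=55, y₁=12  (since 3025 − 21·144 = 1)
k=2:  x_2 = 55·55+21·12·12 = 6049,  y_2 = 55·12+12·55 = 1320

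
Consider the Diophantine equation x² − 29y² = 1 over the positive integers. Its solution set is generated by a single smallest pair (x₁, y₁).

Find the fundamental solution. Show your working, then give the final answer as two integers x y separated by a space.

[5; 2,1,1,2,10] for √29; ℓ=5 ⇒ convergent index 9
i=0: a=5 ⇒ p=5, q=1
i=1: a=2 ⇒ p=11, q=2
…
i=3: a=1 ⇒ p=27, q=5
i=4: a=2 ⇒ p=70, q=13
…
i=8: a=1 ⇒ p=3775, q=701
i=9: a=2 ⇒ p=9801, q=1820
fundamental: x₁=9801, y₁=1820  (since 96059601 − 29·3312400 = 1)

9801 1820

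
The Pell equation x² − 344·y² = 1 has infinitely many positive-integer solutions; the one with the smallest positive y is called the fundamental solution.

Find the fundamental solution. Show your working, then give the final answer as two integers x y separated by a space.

10405 561

d=344: √d = [18; 1,1,4,1,3,1,4,1,1,36] (ℓ=10, even), read p_9/q_9
k=0  a_k=18  p_k/q_k = 18/1
k=1  a_k=1  p_k/q_k = 19/1
k=2  a_k=1  p_k/q_k = 37/2
…
k=4  a_k=1  p_k/q_k = 204/11
k=5  a_k=3  p_k/q_k = 779/42
k=6  a_k=1  p_k/q_k = 983/53
k=7  a_k=4  p_k/q_k = 4711/254
k=8  a_k=1  p_k/q_k = 5694/307
k=9  a_k=1  p_k/q_k = 10405/561
(x₁, y₁) = (10405, 561);  10405² − 344·561² = 1 ✓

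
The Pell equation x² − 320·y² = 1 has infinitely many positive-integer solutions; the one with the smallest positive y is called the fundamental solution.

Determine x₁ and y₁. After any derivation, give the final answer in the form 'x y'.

161 9

d=320: √d = [17; 1,7,1,34] (ℓ=4, even), read p_3/q_3
k=0  a_k=17  p_k/q_k = 17/1
…
k=2  a_k=7  p_k/q_k = 143/8
k=3  a_k=1  p_k/q_k = 161/9
fundamental: x₁=161, y₁=9  (since 25921 − 320·81 = 1)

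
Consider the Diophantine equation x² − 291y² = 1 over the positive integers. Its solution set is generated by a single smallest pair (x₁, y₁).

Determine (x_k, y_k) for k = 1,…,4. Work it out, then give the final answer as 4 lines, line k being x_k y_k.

√291 → a₀=17, period (17,34); ℓ=2 even so k=1
k=0  a_k=17  p_k/q_k = 17/1
k=1  a_k=17  p_k/q_k = 290/17
→ (290, 17).  Check: 290²=84100, 291·17²=84099, difference 1.
(290+17√291)^2 = 168199 + 9860√291
(290+17√291)^3 = 97555130 + 5718783√291
(290+17√291)^4 = 56581807201 + 3316884280√291

290 17
168199 9860
97555130 5718783
56581807201 3316884280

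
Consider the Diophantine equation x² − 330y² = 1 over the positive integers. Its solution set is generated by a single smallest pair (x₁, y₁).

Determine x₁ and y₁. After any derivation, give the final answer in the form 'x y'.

109 6

√330 = [18; 6,36, …], period ℓ=2 (even) → k=1
step 0: (18, 1)  from 18·(1,0) + (0,1)
step 1: (109, 6)  from 6·(18,1) + (1,0)
fundamental: x₁=109, y₁=6  (since 11881 − 330·36 = 1)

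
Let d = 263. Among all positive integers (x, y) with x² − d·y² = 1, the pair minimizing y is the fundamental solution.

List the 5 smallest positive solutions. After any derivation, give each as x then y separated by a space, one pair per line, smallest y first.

139128 8579
38713200767 2387158224
10772180392483224 664241098768765
2997423827252098776577 184829071176614315616
834051164465087816782726488 51429798028655751907276931

d=263: √d = [16; 4,1,1,1,1,15,1,1,1,1,4,32] (ℓ=12, even), read p_11/q_11
k=0  a_k=16  p_k/q_k = 16/1
…
k=8  a_k=1  p_k/q_k = 12017/741
…
k=10  a_k=1  p_k/q_k = 30229/1864
k=11  a_k=4  p_k/q_k = 139128/8579
→ (139128, 8579).  Check: 139128²=19356600384, 263·8579²=19356600383, difference 1.
(139128+8579√263)^2 = 38713200767 + 2387158224√263
(139128+8579√263)^3 = 10772180392483224 + 664241098768765√263
(139128+8579√263)^4 = 2997423827252098776577 + 184829071176614315616√263
(139128+8579√263)^5 = 834051164465087816782726488 + 51429798028655751907276931√263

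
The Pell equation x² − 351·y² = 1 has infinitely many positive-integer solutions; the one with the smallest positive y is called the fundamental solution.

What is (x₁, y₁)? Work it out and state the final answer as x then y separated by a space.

62425 3332

√351 = [18; 1,2,1,3,2,2,2,3,1,2,1,36, …], period ℓ=12 (even) → k=11
k=0  a_k=18  p_k/q_k = 18/1
k=1  a_k=1  p_k/q_k = 19/1
…
k=3  a_k=1  p_k/q_k = 75/4
k=4  a_k=3  p_k/q_k = 281/15
k=5  a_k=2  p_k/q_k = 637/34
…
k=8  a_k=3  p_k/q_k = 12796/683
k=9  a_k=1  p_k/q_k = 16543/883
k=10  a_k=2  p_k/q_k = 45882/2449
k=11  a_k=1  p_k/q_k = 62425/3332
fundamental: x₁=62425, y₁=3332  (since 3896880625 − 351·11102224 = 1)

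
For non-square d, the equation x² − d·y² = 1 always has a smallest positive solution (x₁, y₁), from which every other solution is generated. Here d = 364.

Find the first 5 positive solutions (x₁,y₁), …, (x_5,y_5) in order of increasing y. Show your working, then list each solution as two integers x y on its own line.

4954951 259710
49103078824801 2573700648420
486606699052048124551 25505121203178395130
4822224700149240710505379201 252753251621617410554928840
47787774200457874208819626306623751 2504759953751544114971907242978550

[19; 12,1,2,3,1,8,1,3,2,1,12,38] for √364; ℓ=12 ⇒ convergent index 11
a_0=19:  p_0=19·1+0=19,  q_0=19·0+1=1
…
a_2=1:  p_2=1·229+19=248,  q_2=1·12+1=13
…
a_4=3:  p_4=3·725+248=2423,  q_4=3·38+13=127
…
a_7=1:  p_7=1·27607+3148=30755,  q_7=1·1447+165=1612
a_8=3:  p_8=3·30755+27607=119872,  q_8=3·1612+1447=6283
…
a_10=1:  p_10=1·270499+119872=390371,  q_10=1·14178+6283=20461
a_11=12:  p_11=12·390371+270499=4954951,  q_11=12·20461+14178=259710
→ (4954951, 259710).  Check: 4954951²=24551539412401, 364·259710²=24551539412400, difference 1.
(4954951+259710√364)^2 = 49103078824801 + 2573700648420√364
(4954951+259710√364)^3 = 486606699052048124551 + 25505121203178395130√364
(4954951+259710√364)^4 = 4822224700149240710505379201 + 252753251621617410554928840√364
(4954951+259710√364)^5 = 47787774200457874208819626306623751 + 2504759953751544114971907242978550√364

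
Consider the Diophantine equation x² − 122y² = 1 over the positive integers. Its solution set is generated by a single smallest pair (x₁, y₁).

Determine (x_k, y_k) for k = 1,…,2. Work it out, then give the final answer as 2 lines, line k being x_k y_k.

√122 → a₀=11, period (22); ℓ=1 odd so k=1
i=0: a=11 ⇒ p=11, q=1
i=1: a=22 ⇒ p=243, q=22
(x₁, y₁) = (243, 22);  243² − 122·22² = 1 ✓
n=2: (243,22)∘(243,22) = (243·243+122·22·22, 243·22+22·243) = (118097,10692)

243 22
118097 10692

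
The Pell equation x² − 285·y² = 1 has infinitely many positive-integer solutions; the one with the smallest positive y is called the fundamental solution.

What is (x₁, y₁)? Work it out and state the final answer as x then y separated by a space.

2431 144

d=285: √d = [16; 1,7,2,7,1,32] (ℓ=6, even), read p_5/q_5
k=0  a_k=16  p_k/q_k = 16/1
k=1  a_k=1  p_k/q_k = 17/1
k=2  a_k=7  p_k/q_k = 135/8
k=3  a_k=2  p_k/q_k = 287/17
k=4  a_k=7  p_k/q_k = 2144/127
k=5  a_k=1  p_k/q_k = 2431/144
(x₁, y₁) = (2431, 144);  2431² − 285·144² = 1 ✓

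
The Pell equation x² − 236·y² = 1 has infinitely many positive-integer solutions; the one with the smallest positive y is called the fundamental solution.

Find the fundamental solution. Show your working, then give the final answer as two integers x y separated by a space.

d=236: √d = [15; 2,1,3,5,1,6,1,5,3,1,2,30] (ℓ=12, even), read p_11/q_11
step 0: (15, 1)  from 15·(1,0) + (0,1)
…
step 5: (1060, 69)  from 1·(891,58) + (169,11)
step 6: (7251, 472)  from 6·(1060,69) + (891,58)
…
step 8: (48806, 3177)  from 5·(8311,541) + (7251,472)
step 9: (154729, 10072)  from 3·(48806,3177) + (8311,541)
step 10: (203535, 13249)  from 1·(154729,10072) + (48806,3177)
step 11: (561799, 36570)  from 2·(203535,13249) + (154729,10072)
→ (561799, 36570).  Check: 561799²=315618116401, 236·36570²=315618116400, difference 1.

561799 36570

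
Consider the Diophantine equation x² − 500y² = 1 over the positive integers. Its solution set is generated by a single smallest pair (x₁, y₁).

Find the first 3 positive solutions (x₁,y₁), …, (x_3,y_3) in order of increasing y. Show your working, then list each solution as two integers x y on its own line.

d=500: √d = [22; 2,1,3,2,1,…,1,2,44] (ℓ=14, even), read p_13/q_13
k=0  a_k=22  p_k/q_k = 22/1
k=1  a_k=2  p_k/q_k = 45/2
…
k=3  a_k=3  p_k/q_k = 246/11
k=4  a_k=2  p_k/q_k = 559/25
…
k=8  a_k=1  p_k/q_k = 15809/707
k=9  a_k=1  p_k/q_k = 30254/1353
…
k=12  a_k=1  p_k/q_k = 335522/15005
k=13  a_k=2  p_k/q_k = 930249/41602
→ (930249, 41602).  Check: 930249²=865363202001, 500·41602²=865363202000, difference 1.
k=2:  x_2 = 930249·930249+500·41602·41602 = 1730726404001,  y_2 = 930249·41602+41602·930249 = 77400437796
k=3:  x_3 = 930249·1730726404001+500·41602·77400437796 = 3220013013190122249,  y_3 = 930249·77400437796+41602·1730726404001 = 144003359718540806

930249 41602
1730726404001 77400437796
3220013013190122249 144003359718540806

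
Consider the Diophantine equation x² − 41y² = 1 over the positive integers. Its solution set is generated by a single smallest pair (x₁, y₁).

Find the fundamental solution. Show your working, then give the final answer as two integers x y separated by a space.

√41 = [6; 2,2,12, …], period ℓ=3 (odd) → k=5
i=0: a=6 ⇒ p=6, q=1
i=1: a=2 ⇒ p=13, q=2
i=2: a=2 ⇒ p=32, q=5
…
i=4: a=2 ⇒ p=826, q=129
i=5: a=2 ⇒ p=2049, q=320
→ (2049, 320).  Check: 2049²=4198401, 41·320²=4198400, difference 1.

2049 320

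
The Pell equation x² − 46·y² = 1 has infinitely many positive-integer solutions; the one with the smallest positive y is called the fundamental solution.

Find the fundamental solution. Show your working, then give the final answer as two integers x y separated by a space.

24335 3588

√46 → a₀=6, period (1,3,1,1,2,6,2,1,1,3,1,12); ℓ=12 even so k=11
step 0: (6, 1)  from 6·(1,0) + (0,1)
step 1: (7, 1)  from 1·(6,1) + (1,0)
step 2: (27, 4)  from 3·(7,1) + (6,1)
step 3: (34, 5)  from 1·(27,4) + (7,1)
step 4: (61, 9)  from 1·(34,5) + (27,4)
…
step 6: (997, 147)  from 6·(156,23) + (61,9)
step 7: (2150, 317)  from 2·(997,147) + (156,23)
step 8: (3147, 464)  from 1·(2150,317) + (997,147)
step 9: (5297, 781)  from 1·(3147,464) + (2150,317)
step 10: (19038, 2807)  from 3·(5297,781) + (3147,464)
step 11: (24335, 3588)  from 1·(19038,2807) + (5297,781)
fundamental: x₁=24335, y₁=3588  (since 592192225 − 46·12873744 = 1)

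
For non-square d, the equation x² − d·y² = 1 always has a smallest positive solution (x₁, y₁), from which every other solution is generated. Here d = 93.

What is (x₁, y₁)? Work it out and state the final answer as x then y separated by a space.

12151 1260

d=93: √d = [9; 1,1,1,4,6,4,1,1,1,18] (ℓ=10, even), read p_9/q_9
a_0=9:  p_0=9·1+0=9,  q_0=9·0+1=1
…
a_6=4:  p_6=4·839+135=3491,  q_6=4·87+14=362
a_7=1:  p_7=1·3491+839=4330,  q_7=1·362+87=449
a_8=1:  p_8=1·4330+3491=7821,  q_8=1·449+362=811
a_9=1:  p_9=1·7821+4330=12151,  q_9=1·811+449=1260
fundamental: x₁=12151, y₁=1260  (since 147646801 − 93·1587600 = 1)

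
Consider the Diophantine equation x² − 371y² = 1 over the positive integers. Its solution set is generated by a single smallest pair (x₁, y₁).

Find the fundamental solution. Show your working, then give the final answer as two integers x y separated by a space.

1695 88

[19; 3,1,4,1,3,38] for √371; ℓ=6 ⇒ convergent index 5
a_0=19:  p_0=19·1+0=19,  q_0=19·0+1=1
…
a_2=1:  p_2=1·58+19=77,  q_2=1·3+1=4
a_3=4:  p_3=4·77+58=366,  q_3=4·4+3=19
a_4=1:  p_4=1·366+77=443,  q_4=1·19+4=23
a_5=3:  p_5=3·443+366=1695,  q_5=3·23+19=88
(x₁, y₁) = (1695, 88);  1695² − 371·88² = 1 ✓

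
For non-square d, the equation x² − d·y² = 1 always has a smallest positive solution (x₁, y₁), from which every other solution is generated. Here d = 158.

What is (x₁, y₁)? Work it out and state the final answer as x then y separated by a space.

7743 616

√158 = [12; 1,1,3,12,3,1,1,24, …], period ℓ=8 (even) → k=7
k=0  a_k=12  p_k/q_k = 12/1
…
k=5  a_k=3  p_k/q_k = 3331/265
k=6  a_k=1  p_k/q_k = 4412/351
k=7  a_k=1  p_k/q_k = 7743/616
(x₁, y₁) = (7743, 616);  7743² − 158·616² = 1 ✓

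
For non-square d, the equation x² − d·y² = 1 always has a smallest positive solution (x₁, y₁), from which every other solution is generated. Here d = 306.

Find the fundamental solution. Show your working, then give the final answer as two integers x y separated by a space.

35 2

d=306: √d = [17; 2,34] (ℓ=2, even), read p_1/q_1
a_0=17:  p_0=17·1+0=17,  q_0=17·0+1=1
a_1=2:  p_1=2·17+1=35,  q_1=2·1+0=2
→ (35, 2).  Check: 35²=1225, 306·2²=1224, difference 1.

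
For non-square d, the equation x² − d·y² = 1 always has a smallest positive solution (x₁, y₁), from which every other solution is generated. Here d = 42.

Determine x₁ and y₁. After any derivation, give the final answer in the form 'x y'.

√42 → a₀=6, period (2,12); ℓ=2 even so k=1
i=0: a=6 ⇒ p=6, q=1
i=1: a=2 ⇒ p=13, q=2
(x₁, y₁) = (13, 2);  13² − 42·2² = 1 ✓

13 2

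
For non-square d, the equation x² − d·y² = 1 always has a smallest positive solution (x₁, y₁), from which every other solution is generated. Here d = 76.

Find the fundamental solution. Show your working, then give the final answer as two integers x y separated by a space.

57799 6630

[8; 1,2,1,1,5,4,5,1,1,2,1,16] for √76; ℓ=12 ⇒ convergent index 11
i=0: a=8 ⇒ p=8, q=1
…
i=2: a=2 ⇒ p=26, q=3
i=3: a=1 ⇒ p=35, q=4
…
i=5: a=5 ⇒ p=340, q=39
i=6: a=4 ⇒ p=1421, q=163
i=7: a=5 ⇒ p=7445, q=854
i=8: a=1 ⇒ p=8866, q=1017
i=9: a=1 ⇒ p=16311, q=1871
i=10: a=2 ⇒ p=41488, q=4759
i=11: a=1 ⇒ p=57799, q=6630
(x₁, y₁) = (57799, 6630);  57799² − 76·6630² = 1 ✓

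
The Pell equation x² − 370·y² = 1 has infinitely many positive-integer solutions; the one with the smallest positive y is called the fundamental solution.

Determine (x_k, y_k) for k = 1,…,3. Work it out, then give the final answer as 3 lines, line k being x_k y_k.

213859 11118
91471343761 4755368724
39123940210553539 2033956799880714

[19; 4,4,38] for √370; ℓ=3 ⇒ convergent index 5
a_0=19:  p_0=19·1+0=19,  q_0=19·0+1=1
…
a_2=4:  p_2=4·77+19=327,  q_2=4·4+1=17
a_3=38:  p_3=38·327+77=12503,  q_3=38·17+4=650
a_4=4:  p_4=4·12503+327=50339,  q_4=4·650+17=2617
a_5=4:  p_5=4·50339+12503=213859,  q_5=4·2617+650=11118
(x₁, y₁) = (213859, 11118);  213859² − 370·11118² = 1 ✓
k=2:  x_2 = 213859·213859+370·11118·11118 = 91471343761,  y_2 = 213859·11118+11118·213859 = 4755368724
k=3:  x_3 = 213859·91471343761+370·11118·4755368724 = 39123940210553539,  y_3 = 213859·4755368724+11118·91471343761 = 2033956799880714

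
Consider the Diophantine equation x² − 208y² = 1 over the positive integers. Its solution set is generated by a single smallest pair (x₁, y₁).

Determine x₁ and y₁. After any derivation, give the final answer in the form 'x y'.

649 45

d=208: √d = [14; 2,2,1,2,2,28] (ℓ=6, even), read p_5/q_5
i=0: a=14 ⇒ p=14, q=1
…
i=3: a=1 ⇒ p=101, q=7
i=4: a=2 ⇒ p=274, q=19
i=5: a=2 ⇒ p=649, q=45
→ (649, 45).  Check: 649²=421201, 208·45²=421200, difference 1.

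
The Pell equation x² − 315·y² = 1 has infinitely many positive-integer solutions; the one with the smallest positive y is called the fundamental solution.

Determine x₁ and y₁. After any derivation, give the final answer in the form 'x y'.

71 4

d=315: √d = [17; 1,2,1,34] (ℓ=4, even), read p_3/q_3
i=0: a=17 ⇒ p=17, q=1
…
i=2: a=2 ⇒ p=53, q=3
i=3: a=1 ⇒ p=71, q=4
fundamental: x₁=71, y₁=4  (since 5041 − 315·16 = 1)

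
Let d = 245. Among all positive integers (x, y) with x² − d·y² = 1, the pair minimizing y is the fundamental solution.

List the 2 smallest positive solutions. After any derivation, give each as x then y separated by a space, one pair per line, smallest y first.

51841 3312
5374978561 343394784

[15; 1,1,1,7,6,7,1,1,1,30] for √245; ℓ=10 ⇒ convergent index 9
i=0: a=15 ⇒ p=15, q=1
…
i=2: a=1 ⇒ p=31, q=2
i=3: a=1 ⇒ p=47, q=3
i=4: a=7 ⇒ p=360, q=23
i=5: a=6 ⇒ p=2207, q=141
…
i=7: a=1 ⇒ p=18016, q=1151
i=8: a=1 ⇒ p=33825, q=2161
i=9: a=1 ⇒ p=51841, q=3312
→ (51841, 3312).  Check: 51841²=2687489281, 245·3312²=2687489280, difference 1.
k=2:  x_2 = 51841·51841+245·3312·3312 = 5374978561,  y_2 = 51841·3312+3312·51841 = 343394784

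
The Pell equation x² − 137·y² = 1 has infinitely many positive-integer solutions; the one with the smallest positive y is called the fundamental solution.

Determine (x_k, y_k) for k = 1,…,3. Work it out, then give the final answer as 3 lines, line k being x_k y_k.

d=137: √d = [11; 1,2,2,1,1,2,2,1,22] (ℓ=9, odd), read p_17/q_17
a_0=11:  p_0=11·1+0=11,  q_0=11·0+1=1
…
a_3=2:  p_3=2·35+12=82,  q_3=2·3+1=7
…
a_5=1:  p_5=1·117+82=199,  q_5=1·10+7=17
…
a_7=2:  p_7=2·515+199=1229,  q_7=2·44+17=105
a_8=1:  p_8=1·1229+515=1744,  q_8=1·105+44=149
a_9=22:  p_9=22·1744+1229=39597,  q_9=22·149+105=3383
…
a_11=2:  p_11=2·41341+39597=122279,  q_11=2·3532+3383=10447
a_12=2:  p_12=2·122279+41341=285899,  q_12=2·10447+3532=24426
a_13=1:  p_13=1·285899+122279=408178,  q_13=1·24426+10447=34873
a_14=1:  p_14=1·408178+285899=694077,  q_14=1·34873+24426=59299
a_15=2:  p_15=2·694077+408178=1796332,  q_15=2·59299+34873=153471
a_16=2:  p_16=2·1796332+694077=4286741,  q_16=2·153471+59299=366241
a_17=1:  p_17=1·4286741+1796332=6083073,  q_17=1·366241+153471=519712
fundamental: x₁=6083073, y₁=519712  (since 37003777123329 − 137·270100562944 = 1)
n=2: (6083073,519712)∘(6083073,519712) = (6083073·6083073+137·519712·519712, 6083073·519712+519712·6083073) = (74007554246657,6322892069952)
n=3: (74007554246657,6322892069952)∘(6083073,519712) = (6083073·74007554246657+137·519712·6322892069952, 6083073·6322892069952+519712·74007554246657) = (900386710067742990849,76925228065277725280)

6083073 519712
74007554246657 6322892069952
900386710067742990849 76925228065277725280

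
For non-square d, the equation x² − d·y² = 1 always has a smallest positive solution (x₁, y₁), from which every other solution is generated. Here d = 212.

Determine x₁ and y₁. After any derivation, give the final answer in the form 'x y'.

√212 = [14; 1,1,3,1,1,…,1,1,28, …], period ℓ=14 (even) → k=13
k=0  a_k=14  p_k/q_k = 14/1
k=1  a_k=1  p_k/q_k = 15/1
k=2  a_k=1  p_k/q_k = 29/2
k=3  a_k=3  p_k/q_k = 102/7
k=4  a_k=1  p_k/q_k = 131/9
k=5  a_k=1  p_k/q_k = 233/16
k=6  a_k=1  p_k/q_k = 364/25
k=7  a_k=6  p_k/q_k = 2417/166
k=8  a_k=1  p_k/q_k = 2781/191
k=9  a_k=1  p_k/q_k = 5198/357
k=10  a_k=1  p_k/q_k = 7979/548
k=11  a_k=3  p_k/q_k = 29135/2001
k=12  a_k=1  p_k/q_k = 37114/2549
k=13  a_k=1  p_k/q_k = 66249/4550
→ (66249, 4550).  Check: 66249²=4388930001, 212·4550²=4388930000, difference 1.

66249 4550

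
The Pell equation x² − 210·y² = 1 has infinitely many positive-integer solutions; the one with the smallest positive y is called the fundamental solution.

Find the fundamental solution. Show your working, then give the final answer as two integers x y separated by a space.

√210 → a₀=14, period (2,28); ℓ=2 even so k=1
i=0: a=14 ⇒ p=14, q=1
i=1: a=2 ⇒ p=29, q=2
fundamental: x₁=29, y₁=2  (since 841 − 210·4 = 1)

29 2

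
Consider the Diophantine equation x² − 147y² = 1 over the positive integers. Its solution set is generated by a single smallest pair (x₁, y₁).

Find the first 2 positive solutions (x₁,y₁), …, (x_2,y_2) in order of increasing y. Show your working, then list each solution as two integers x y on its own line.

97 8
18817 1552

√147 = [12; 8,24, …], period ℓ=2 (even) → k=1
k=0  a_k=12  p_k/q_k = 12/1
k=1  a_k=8  p_k/q_k = 97/8
(x₁, y₁) = (97, 8);  97² − 147·8² = 1 ✓
(97+8√147)^2 = 18817 + 1552√147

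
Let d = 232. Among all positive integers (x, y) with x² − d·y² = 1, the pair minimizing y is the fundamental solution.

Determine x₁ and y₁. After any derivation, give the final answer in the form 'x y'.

√232 = [15; 4,3,7,3,4,30, …], period ℓ=6 (even) → k=5
k=0  a_k=15  p_k/q_k = 15/1
…
k=2  a_k=3  p_k/q_k = 198/13
…
k=4  a_k=3  p_k/q_k = 4539/298
k=5  a_k=4  p_k/q_k = 19603/1287
fundamental: x₁=19603, y₁=1287  (since 384277609 − 232·1656369 = 1)

19603 1287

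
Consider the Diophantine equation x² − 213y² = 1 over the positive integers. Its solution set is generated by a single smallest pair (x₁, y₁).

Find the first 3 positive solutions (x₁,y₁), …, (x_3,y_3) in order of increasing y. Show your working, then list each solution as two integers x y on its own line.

194399 13320
75581942401 5178789360
29386108041429599 2013502945575960

d=213: √d = [14; 1,1,2,6,1,8,1,6,2,1,1,28] (ℓ=12, even), read p_11/q_11
a_0=14:  p_0=14·1+0=14,  q_0=14·0+1=1
…
a_2=1:  p_2=1·15+14=29,  q_2=1·1+1=2
…
a_8=6:  p_8=6·5327+4787=36749,  q_8=6·365+328=2518
…
a_10=1:  p_10=1·78825+36749=115574,  q_10=1·5401+2518=7919
a_11=1:  p_11=1·115574+78825=194399,  q_11=1·7919+5401=13320
(x₁, y₁) = (194399, 13320);  194399² − 213·13320² = 1 ✓
(x_2, y_2) = (194399·194399 + 213·13320·13320, 194399·13320 + 13320·194399) = (75581942401, 5178789360)
(x_3, y_3) = (194399·75581942401 + 213·13320·5178789360, 194399·5178789360 + 13320·75581942401) = (29386108041429599, 2013502945575960)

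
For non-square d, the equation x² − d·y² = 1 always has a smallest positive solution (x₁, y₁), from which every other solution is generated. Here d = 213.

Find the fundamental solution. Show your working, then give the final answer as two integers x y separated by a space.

194399 13320

[14; 1,1,2,6,1,8,1,6,2,1,1,28] for √213; ℓ=12 ⇒ convergent index 11
k=0  a_k=14  p_k/q_k = 14/1
…
k=2  a_k=1  p_k/q_k = 29/2
k=3  a_k=2  p_k/q_k = 73/5
…
k=5  a_k=1  p_k/q_k = 540/37
k=6  a_k=8  p_k/q_k = 4787/328
k=7  a_k=1  p_k/q_k = 5327/365
k=8  a_k=6  p_k/q_k = 36749/2518
k=9  a_k=2  p_k/q_k = 78825/5401
k=10  a_k=1  p_k/q_k = 115574/7919
k=11  a_k=1  p_k/q_k = 194399/13320
(x₁, y₁) = (194399, 13320);  194399² − 213·13320² = 1 ✓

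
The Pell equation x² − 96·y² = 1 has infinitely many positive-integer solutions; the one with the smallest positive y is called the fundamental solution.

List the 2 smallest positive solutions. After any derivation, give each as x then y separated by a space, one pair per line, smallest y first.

49 5
4801 490

d=96: √d = [9; 1,3,1,18] (ℓ=4, even), read p_3/q_3
a_0=9:  p_0=9·1+0=9,  q_0=9·0+1=1
a_1=1:  p_1=1·9+1=10,  q_1=1·1+0=1
a_2=3:  p_2=3·10+9=39,  q_2=3·1+1=4
a_3=1:  p_3=1·39+10=49,  q_3=1·4+1=5
→ (49, 5).  Check: 49²=2401, 96·5²=2400, difference 1.
(x_2, y_2) = (49·49 + 96·5·5, 49·5 + 5·49) = (4801, 490)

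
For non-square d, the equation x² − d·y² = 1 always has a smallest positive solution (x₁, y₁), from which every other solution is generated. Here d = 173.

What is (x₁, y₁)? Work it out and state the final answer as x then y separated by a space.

√173 = [13; 6,1,1,6,26, …], period ℓ=5 (odd) → k=9
i=0: a=13 ⇒ p=13, q=1
i=1: a=6 ⇒ p=79, q=6
i=2: a=1 ⇒ p=92, q=7
…
i=4: a=6 ⇒ p=1118, q=85
…
i=8: a=1 ⇒ p=382343, q=29069
i=9: a=6 ⇒ p=2499849, q=190060
(x₁, y₁) = (2499849, 190060);  2499849² − 173·190060² = 1 ✓

2499849 190060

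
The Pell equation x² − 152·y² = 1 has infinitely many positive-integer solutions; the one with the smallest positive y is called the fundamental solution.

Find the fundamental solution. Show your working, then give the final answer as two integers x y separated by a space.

37 3

d=152: √d = [12; 3,24] (ℓ=2, even), read p_1/q_1
a_0=12:  p_0=12·1+0=12,  q_0=12·0+1=1
a_1=3:  p_1=3·12+1=37,  q_1=3·1+0=3
→ (37, 3).  Check: 37²=1369, 152·3²=1368, difference 1.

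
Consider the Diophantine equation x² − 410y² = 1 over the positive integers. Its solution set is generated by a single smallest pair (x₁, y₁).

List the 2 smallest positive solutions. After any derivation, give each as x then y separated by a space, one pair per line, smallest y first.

d=410: √d = [20; 4,40] (ℓ=2, even), read p_1/q_1
step 0: (20, 1)  from 20·(1,0) + (0,1)
step 1: (81, 4)  from 4·(20,1) + (1,0)
fundamental: x₁=81, y₁=4  (since 6561 − 410·16 = 1)
(x_2, y_2) = (81·81 + 410·4·4, 81·4 + 4·81) = (13121, 648)

81 4
13121 648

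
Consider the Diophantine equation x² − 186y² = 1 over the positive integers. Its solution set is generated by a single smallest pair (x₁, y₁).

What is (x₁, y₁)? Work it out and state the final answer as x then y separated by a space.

d=186: √d = [13; 1,1,1,3,4,3,1,1,1,26] (ℓ=10, even), read p_9/q_9
k=0  a_k=13  p_k/q_k = 13/1
k=1  a_k=1  p_k/q_k = 14/1
k=2  a_k=1  p_k/q_k = 27/2
…
k=4  a_k=3  p_k/q_k = 150/11
k=5  a_k=4  p_k/q_k = 641/47
k=6  a_k=3  p_k/q_k = 2073/152
k=7  a_k=1  p_k/q_k = 2714/199
k=8  a_k=1  p_k/q_k = 4787/351
k=9  a_k=1  p_k/q_k = 7501/550
→ (7501, 550).  Check: 7501²=56265001, 186·550²=56265000, difference 1.

7501 550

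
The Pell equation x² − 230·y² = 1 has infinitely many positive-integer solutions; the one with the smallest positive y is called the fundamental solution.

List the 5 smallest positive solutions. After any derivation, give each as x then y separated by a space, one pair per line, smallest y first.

91 6
16561 1092
3014011 198738
548533441 36169224
99830072251 6582600030

d=230: √d = [15; 6,30] (ℓ=2, even), read p_1/q_1
k=0  a_k=15  p_k/q_k = 15/1
k=1  a_k=6  p_k/q_k = 91/6
fundamental: x₁=91, y₁=6  (since 8281 − 230·36 = 1)
k=2:  x_2 = 91·91+230·6·6 = 16561,  y_2 = 91·6+6·91 = 1092
k=3:  x_3 = 91·16561+230·6·1092 = 3014011,  y_3 = 91·1092+6·16561 = 198738
k=4:  x_4 = 91·3014011+230·6·198738 = 548533441,  y_4 = 91·198738+6·3014011 = 36169224
k=5:  x_5 = 91·548533441+230·6·36169224 = 99830072251,  y_5 = 91·36169224+6·548533441 = 6582600030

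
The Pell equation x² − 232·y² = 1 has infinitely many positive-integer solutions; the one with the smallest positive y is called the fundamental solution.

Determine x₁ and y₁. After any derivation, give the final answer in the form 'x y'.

[15; 4,3,7,3,4,30] for √232; ℓ=6 ⇒ convergent index 5
i=0: a=15 ⇒ p=15, q=1
i=1: a=4 ⇒ p=61, q=4
i=2: a=3 ⇒ p=198, q=13
i=3: a=7 ⇒ p=1447, q=95
i=4: a=3 ⇒ p=4539, q=298
i=5: a=4 ⇒ p=19603, q=1287
(x₁, y₁) = (19603, 1287);  19603² − 232·1287² = 1 ✓

19603 1287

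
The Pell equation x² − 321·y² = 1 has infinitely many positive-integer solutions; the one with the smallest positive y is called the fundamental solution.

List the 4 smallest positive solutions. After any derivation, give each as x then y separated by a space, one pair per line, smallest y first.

d=321: √d = [17; 1,10,1,34] (ℓ=4, even), read p_3/q_3
step 0: (17, 1)  from 17·(1,0) + (0,1)
…
step 2: (197, 11)  from 10·(18,1) + (17,1)
step 3: (215, 12)  from 1·(197,11) + (18,1)
→ (215, 12).  Check: 215²=46225, 321·12²=46224, difference 1.
(215+12√321)^2 = 92449 + 5160√321
(215+12√321)^3 = 39752855 + 2218788√321
(215+12√321)^4 = 17093635201 + 954073680√321

215 12
92449 5160
39752855 2218788
17093635201 954073680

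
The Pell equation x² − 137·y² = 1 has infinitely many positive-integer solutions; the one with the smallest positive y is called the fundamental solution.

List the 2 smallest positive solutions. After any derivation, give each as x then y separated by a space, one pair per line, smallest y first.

√137 → a₀=11, period (1,2,2,1,1,2,2,1,22); ℓ=9 odd so k=17
k=0  a_k=11  p_k/q_k = 11/1
…
k=2  a_k=2  p_k/q_k = 35/3
…
k=4  a_k=1  p_k/q_k = 117/10
…
k=10  a_k=1  p_k/q_k = 41341/3532
…
k=13  a_k=1  p_k/q_k = 408178/34873
…
k=16  a_k=2  p_k/q_k = 4286741/366241
k=17  a_k=1  p_k/q_k = 6083073/519712
fundamental: x₁=6083073, y₁=519712  (since 37003777123329 − 137·270100562944 = 1)
n=2: (6083073,519712)∘(6083073,519712) = (6083073·6083073+137·519712·519712, 6083073·519712+519712·6083073) = (74007554246657,6322892069952)

6083073 519712
74007554246657 6322892069952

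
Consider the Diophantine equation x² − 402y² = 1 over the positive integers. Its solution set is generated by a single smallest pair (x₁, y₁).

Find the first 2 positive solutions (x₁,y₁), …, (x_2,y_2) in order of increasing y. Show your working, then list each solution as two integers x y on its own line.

401 20
321601 16040

√402 = [20; 20,40, …], period ℓ=2 (even) → k=1
k=0  a_k=20  p_k/q_k = 20/1
k=1  a_k=20  p_k/q_k = 401/20
(x₁, y₁) = (401, 20);  401² − 402·20² = 1 ✓
(x_2, y_2) = (401·401 + 402·20·20, 401·20 + 20·401) = (321601, 16040)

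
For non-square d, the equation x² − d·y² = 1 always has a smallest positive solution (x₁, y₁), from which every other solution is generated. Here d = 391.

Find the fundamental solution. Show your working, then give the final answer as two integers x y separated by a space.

7338680 371133

√391 → a₀=19, period (1,3,2,2,1,…,3,1,38); ℓ=16 even so k=15
step 0: (19, 1)  from 19·(1,0) + (0,1)
step 1: (20, 1)  from 1·(19,1) + (1,0)
…
step 3: (178, 9)  from 2·(79,4) + (20,1)
…
step 6: (1048, 53)  from 1·(613,31) + (435,22)
…
step 8: (52519, 2656)  from 19·(2709,137) + (1048,53)
step 9: (107747, 5449)  from 2·(52519,2656) + (2709,137)
step 10: (160266, 8105)  from 1·(107747,5449) + (52519,2656)
…
step 13: (1660597, 83980)  from 2·(696292,35213) + (268013,13554)
step 14: (5678083, 287153)  from 3·(1660597,83980) + (696292,35213)
step 15: (7338680, 371133)  from 1·(5678083,287153) + (1660597,83980)
(x₁, y₁) = (7338680, 371133);  7338680² − 391·371133² = 1 ✓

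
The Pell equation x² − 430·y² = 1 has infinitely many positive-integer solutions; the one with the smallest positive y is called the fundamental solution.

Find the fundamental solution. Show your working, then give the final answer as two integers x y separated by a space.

√430 → a₀=20, period (1,2,1,3,1,…,2,1,40); ℓ=14 even so k=13
a_0=20:  p_0=20·1+0=20,  q_0=20·0+1=1
…
a_2=2:  p_2=2·21+20=62,  q_2=2·1+1=3
a_3=1:  p_3=1·62+21=83,  q_3=1·3+1=4
…
a_7=8:  p_7=8·2675+394=21794,  q_7=8·129+19=1051
…
a_9=1:  p_9=1·133439+21794=155233,  q_9=1·6435+1051=7486
a_10=3:  p_10=3·155233+133439=599138,  q_10=3·7486+6435=28893
…
a_12=2:  p_12=2·754371+599138=2107880,  q_12=2·36379+28893=101651
a_13=1:  p_13=1·2107880+754371=2862251,  q_13=1·101651+36379=138030
(x₁, y₁) = (2862251, 138030);  2862251² − 430·138030² = 1 ✓

2862251 138030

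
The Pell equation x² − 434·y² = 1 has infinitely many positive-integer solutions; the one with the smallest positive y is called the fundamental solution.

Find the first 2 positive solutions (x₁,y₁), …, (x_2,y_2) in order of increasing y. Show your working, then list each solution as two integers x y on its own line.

d=434: √d = [20; 1,4,1,40] (ℓ=4, even), read p_3/q_3
i=0: a=20 ⇒ p=20, q=1
i=1: a=1 ⇒ p=21, q=1
i=2: a=4 ⇒ p=104, q=5
i=3: a=1 ⇒ p=125, q=6
→ (125, 6).  Check: 125²=15625, 434·6²=15624, difference 1.
(125+6√434)^2 = 31249 + 1500√434

125 6
31249 1500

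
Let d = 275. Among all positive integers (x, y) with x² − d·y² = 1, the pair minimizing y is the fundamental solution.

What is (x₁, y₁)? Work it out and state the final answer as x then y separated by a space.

199 12

d=275: √d = [16; 1,1,2,1,1,32] (ℓ=6, even), read p_5/q_5
i=0: a=16 ⇒ p=16, q=1
i=1: a=1 ⇒ p=17, q=1
…
i=4: a=1 ⇒ p=116, q=7
i=5: a=1 ⇒ p=199, q=12
(x₁, y₁) = (199, 12);  199² − 275·12² = 1 ✓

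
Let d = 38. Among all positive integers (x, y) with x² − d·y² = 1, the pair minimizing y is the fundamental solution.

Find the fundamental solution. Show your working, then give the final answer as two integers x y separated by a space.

√38 = [6; 6,12, …], period ℓ=2 (even) → k=1
i=0: a=6 ⇒ p=6, q=1
i=1: a=6 ⇒ p=37, q=6
fundamental: x₁=37, y₁=6  (since 1369 − 38·36 = 1)

37 6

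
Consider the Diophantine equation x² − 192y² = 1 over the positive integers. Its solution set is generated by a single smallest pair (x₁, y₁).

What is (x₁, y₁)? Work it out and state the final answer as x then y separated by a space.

97 7

[13; 1,5,1,26] for √192; ℓ=4 ⇒ convergent index 3
i=0: a=13 ⇒ p=13, q=1
i=1: a=1 ⇒ p=14, q=1
i=2: a=5 ⇒ p=83, q=6
i=3: a=1 ⇒ p=97, q=7
fundamental: x₁=97, y₁=7  (since 9409 − 192·49 = 1)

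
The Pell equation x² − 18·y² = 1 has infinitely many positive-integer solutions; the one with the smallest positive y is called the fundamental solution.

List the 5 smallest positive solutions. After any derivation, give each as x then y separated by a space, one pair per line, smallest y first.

17 4
577 136
19601 4620
665857 156944
22619537 5331476

√18 → a₀=4, period (4,8); ℓ=2 even so k=1
a_0=4:  p_0=4·1+0=4,  q_0=4·0+1=1
a_1=4:  p_1=4·4+1=17,  q_1=4·1+0=4
→ (17, 4).  Check: 17²=289, 18·4²=288, difference 1.
(x_2, y_2) = (17·17 + 18·4·4, 17·4 + 4·17) = (577, 136)
(x_3, y_3) = (17·577 + 18·4·136, 17·136 + 4·577) = (19601, 4620)
(x_4, y_4) = (17·19601 + 18·4·4620, 17·4620 + 4·19601) = (665857, 156944)
(x_5, y_5) = (17·665857 + 18·4·156944, 17·156944 + 4·665857) = (22619537, 5331476)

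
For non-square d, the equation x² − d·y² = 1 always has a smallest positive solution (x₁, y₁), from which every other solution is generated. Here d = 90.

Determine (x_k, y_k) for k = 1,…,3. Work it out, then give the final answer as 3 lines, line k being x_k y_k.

19 2
721 76
27379 2886

√90 → a₀=9, period (2,18); ℓ=2 even so k=1
i=0: a=9 ⇒ p=9, q=1
i=1: a=2 ⇒ p=19, q=2
→ (19, 2).  Check: 19²=361, 90·2²=360, difference 1.
(x_2, y_2) = (19·19 + 90·2·2, 19·2 + 2·19) = (721, 76)
(x_3, y_3) = (19·721 + 90·2·76, 19·76 + 2·721) = (27379, 2886)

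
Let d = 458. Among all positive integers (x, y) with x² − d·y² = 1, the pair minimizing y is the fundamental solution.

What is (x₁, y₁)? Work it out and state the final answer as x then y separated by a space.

22899 1070

d=458: √d = [21; 2,2,42] (ℓ=3, odd), read p_5/q_5
step 0: (21, 1)  from 21·(1,0) + (0,1)
…
step 2: (107, 5)  from 2·(43,2) + (21,1)
…
step 4: (9181, 429)  from 2·(4537,212) + (107,5)
step 5: (22899, 1070)  from 2·(9181,429) + (4537,212)
(x₁, y₁) = (22899, 1070);  22899² − 458·1070² = 1 ✓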